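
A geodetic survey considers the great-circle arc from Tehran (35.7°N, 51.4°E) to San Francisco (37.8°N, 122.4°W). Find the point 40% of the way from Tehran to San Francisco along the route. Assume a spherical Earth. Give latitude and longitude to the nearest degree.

Write both endpoints as unit vectors p₁, p₂ with components (cos φ cos λ, cos φ sin λ, sin φ).
The central angle between the endpoints is δ = arccos(p₁·p₂) ≈ 1.855 rad (106.3°).
Interpolate at f = 0.40 with slerp weights a = sin((1−f)δ)/sin δ ≈ 0.934, b = sin(fδ)/sin δ ≈ 0.704.
p = a·p₁ + b·p₂ ≈ (0.175, 0.123, 0.977); φ = arcsin(p_z) ≈ 77.62°, λ = atan2(p_y, p_x) ≈ 35.13°.

≈ 78°N, 35°E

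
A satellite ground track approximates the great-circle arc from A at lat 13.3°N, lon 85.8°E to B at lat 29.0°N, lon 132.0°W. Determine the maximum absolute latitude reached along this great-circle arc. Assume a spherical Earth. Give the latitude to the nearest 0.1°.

The great circle lies in the plane with unit normal n̂ = (p₁ × p₂)/|p₁ × p₂|.
Here n̂_z ≈ +0.630; the vertex latitude is φ_max = arccos|n̂_z| ≈ 50.9°.
Check via Clairaut: cos φ_max = |cos φ₁| · sin C = cos(13.3°)·sin(40.4°) ≈ 0.630, again giving ≈ 50.9°.

≈ 50.9°N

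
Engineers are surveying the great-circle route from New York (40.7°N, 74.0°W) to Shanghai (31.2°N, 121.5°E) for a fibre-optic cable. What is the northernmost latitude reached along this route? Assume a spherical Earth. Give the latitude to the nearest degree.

The great circle lies in the plane with unit normal n̂ = (p₁ × p₂)/|p₁ × p₂|.
Here n̂_z ≈ -0.181; the vertex latitude is φ_max = arccos|n̂_z| ≈ 79.6°.

≈ 80°N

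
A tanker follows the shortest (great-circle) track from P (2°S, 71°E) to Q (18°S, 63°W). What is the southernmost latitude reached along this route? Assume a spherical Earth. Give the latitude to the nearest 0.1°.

The great circle lies in the plane with unit normal n̂ = (p₁ × p₂)/|p₁ × p₂|.
Here n̂_z ≈ -0.899; the vertex latitude is φ_max = arccos|n̂_z| ≈ 26.0°.
Check via Clairaut: cos φ_max = |cos φ₁| · sin C = cos(2.0°)·sin(115.9°) ≈ 0.899, again giving ≈ 26.0°.

≈ 26.0°S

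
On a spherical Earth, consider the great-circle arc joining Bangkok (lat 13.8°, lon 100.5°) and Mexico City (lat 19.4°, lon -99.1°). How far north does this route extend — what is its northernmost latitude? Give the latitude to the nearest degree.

≈ 60°

The great circle lies in the plane with unit normal n̂ = (p₁ × p₂)/|p₁ × p₂|.
Here n̂_z ≈ +0.495; the vertex latitude is φ_max = arccos|n̂_z| ≈ 60.4°.
Check via Clairaut: cos φ_max = |cos φ₁| · sin C = cos(13.8°)·sin(30.6°) ≈ 0.495, again giving ≈ 60.4°.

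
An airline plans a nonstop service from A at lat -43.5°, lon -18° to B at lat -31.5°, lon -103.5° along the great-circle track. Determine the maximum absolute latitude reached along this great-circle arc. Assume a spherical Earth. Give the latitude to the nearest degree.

The great circle lies in the plane with unit normal n̂ = (p₁ × p₂)/|p₁ × p₂|.
Here n̂_z ≈ -0.675; the vertex latitude is φ_max = arccos|n̂_z| ≈ 47.5°.

≈ -48°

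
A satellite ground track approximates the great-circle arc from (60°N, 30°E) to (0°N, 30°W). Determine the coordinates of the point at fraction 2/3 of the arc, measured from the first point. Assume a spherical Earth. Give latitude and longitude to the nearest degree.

Write both endpoints as unit vectors p₁, p₂ with components (cos φ cos λ, cos φ sin λ, sin φ).
The central angle between the endpoints is δ = arccos(p₁·p₂) ≈ 1.318 rad (75.5°).
Interpolate at f = 2/3 with slerp weights a = sin((1−f)δ)/sin δ ≈ 0.439, b = sin(fδ)/sin δ ≈ 0.795.
p = a·p₁ + b·p₂ ≈ (0.879, -0.288, 0.380); φ = arcsin(p_z) ≈ 22.36°, λ = atan2(p_y, p_x) ≈ -18.13°.

≈ (22°N, 18°W)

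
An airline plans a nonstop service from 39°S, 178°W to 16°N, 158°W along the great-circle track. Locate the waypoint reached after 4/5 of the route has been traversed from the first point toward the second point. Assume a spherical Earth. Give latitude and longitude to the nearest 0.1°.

≈ 4.9°N, 161.6°W

Write both endpoints as unit vectors p₁, p₂ with components (cos φ cos λ, cos φ sin λ, sin φ).
The central angle between the endpoints is δ = arccos(p₁·p₂) ≈ 1.014 rad (58.1°).
Interpolate at f = 4/5 with slerp weights a = sin((1−f)δ)/sin δ ≈ 0.237, b = sin(fδ)/sin δ ≈ 0.854.
p = a·p₁ + b·p₂ ≈ (-0.946, -0.314, 0.086); φ = arcsin(p_z) ≈ 4.94°, λ = atan2(p_y, p_x) ≈ -161.63°.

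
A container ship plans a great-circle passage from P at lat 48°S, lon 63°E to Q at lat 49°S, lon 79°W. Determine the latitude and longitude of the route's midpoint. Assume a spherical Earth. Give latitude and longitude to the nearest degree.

Write both endpoints as unit vectors p₁, p₂ with components (cos φ cos λ, cos φ sin λ, sin φ).
The central angle between the endpoints is δ = arccos(p₁·p₂) ≈ 1.354 rad (77.6°).
Interpolate at f = 1/2 with slerp weights a = sin((1−f)δ)/sin δ ≈ 0.642, b = sin(fδ)/sin δ ≈ 0.642.
p = a·p₁ + b·p₂ ≈ (0.275, -0.031, -0.961); φ = arcsin(p_z) ≈ -73.93°, λ = atan2(p_y, p_x) ≈ -6.36°.

≈ lat 74°S, lon 6°W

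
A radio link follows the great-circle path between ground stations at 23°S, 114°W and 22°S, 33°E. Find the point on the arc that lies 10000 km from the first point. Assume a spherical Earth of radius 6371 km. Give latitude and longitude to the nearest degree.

≈ 47°S, 3°E

Convert each endpoint to a unit vector on the sphere (x = cos φ cos λ, y = cos φ sin λ, z = sin φ).
The central angle between the endpoints is δ = arccos(p₁·p₂) ≈ 2.177 rad (124.7°). The total great-circle distance is δ·R ≈ 2.177 × 6371 ≈ 13867 km, so the target fraction is f = 10000/13867 ≈ 0.721.
Interpolate at f ≈ 0.721 with slerp weights a = sin((1−f)δ)/sin δ ≈ 0.694, b = sin(fδ)/sin δ ≈ 1.216.
p = a·p₁ + b·p₂ ≈ (0.686, 0.031, -0.727); φ = arcsin(p_z) ≈ -46.62°, λ = atan2(p_y, p_x) ≈ 2.57°.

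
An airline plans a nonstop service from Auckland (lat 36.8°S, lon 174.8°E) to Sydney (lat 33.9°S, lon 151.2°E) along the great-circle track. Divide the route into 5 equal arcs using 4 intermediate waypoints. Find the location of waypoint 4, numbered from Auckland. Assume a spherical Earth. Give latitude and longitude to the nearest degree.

≈ lat 35°S, lon 156°E

Write both endpoints as unit vectors p₁, p₂ with components (cos φ cos λ, cos φ sin λ, sin φ).
The central angle between the endpoints is δ = arccos(p₁·p₂) ≈ 0.339 rad (19.4°).
Interpolate at f = 4/5 with slerp weights a = sin((1−f)δ)/sin δ ≈ 0.204, b = sin(fδ)/sin δ ≈ 0.806.
p = a·p₁ + b·p₂ ≈ (-0.748, 0.337, -0.571); φ = arcsin(p_z) ≈ -34.84°, λ = atan2(p_y, p_x) ≈ 155.76°.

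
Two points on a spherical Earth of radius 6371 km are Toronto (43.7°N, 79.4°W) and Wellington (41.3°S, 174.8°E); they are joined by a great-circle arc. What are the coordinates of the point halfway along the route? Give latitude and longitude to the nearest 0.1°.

≈ (2.0°N, 133.8°W)

Convert each endpoint to a unit vector on the sphere (x = cos φ cos λ, y = cos φ sin λ, z = sin φ).
The central angle between the endpoints is δ = arccos(p₁·p₂) ≈ 2.219 rad (127.1°).
Interpolate at f = 1/2 with slerp weights a = sin((1−f)δ)/sin δ ≈ 1.123, b = sin(fδ)/sin δ ≈ 1.123.
p = a·p₁ + b·p₂ ≈ (-0.691, -0.722, 0.035); φ = arcsin(p_z) ≈ 1.99°, λ = atan2(p_y, p_x) ≈ -133.75°.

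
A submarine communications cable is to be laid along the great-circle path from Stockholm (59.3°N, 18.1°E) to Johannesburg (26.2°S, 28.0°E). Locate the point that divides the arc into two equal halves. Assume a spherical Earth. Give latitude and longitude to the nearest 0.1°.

The haversine formula gives a central angle δ ≈ 1.499 rad (85.9°) between the endpoints.
Interpolate at f = 1/2 with slerp weights a = sin((1−f)δ)/sin δ ≈ 0.683, b = sin(fδ)/sin δ ≈ 0.683.
p = a·p₁ + b·p₂ ≈ (0.873, 0.396, 0.286); φ = arcsin(p_z) ≈ 16.60°, λ = atan2(p_y, p_x) ≈ 24.41°.

≈ 16.6°N, 24.4°E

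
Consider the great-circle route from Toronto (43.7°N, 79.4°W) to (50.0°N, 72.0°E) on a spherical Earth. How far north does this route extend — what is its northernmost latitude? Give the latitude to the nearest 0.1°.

The great circle lies in the plane with unit normal n̂ = (p₁ × p₂)/|p₁ × p₂|.
Here n̂_z ≈ +0.224; the vertex latitude is φ_max = arccos|n̂_z| ≈ 77.0°.
Check via Clairaut: cos φ_max = |cos φ₁| · sin C = cos(43.7°)·sin(18.1°) ≈ 0.224, again giving ≈ 77.0°.

≈ 77.0°N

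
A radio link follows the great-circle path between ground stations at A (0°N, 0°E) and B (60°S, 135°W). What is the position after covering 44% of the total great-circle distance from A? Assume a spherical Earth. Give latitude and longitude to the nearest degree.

≈ (44°S, 23°W)

Convert each endpoint to a unit vector on the sphere (x = cos φ cos λ, y = cos φ sin λ, z = sin φ).
The central angle between the endpoints is δ = arccos(p₁·p₂) ≈ 1.932 rad (110.7°).
Interpolate at f = 0.44 with slerp weights a = sin((1−f)δ)/sin δ ≈ 0.944, b = sin(fδ)/sin δ ≈ 0.803.
p = a·p₁ + b·p₂ ≈ (0.660, -0.284, -0.696); φ = arcsin(p_z) ≈ -44.08°, λ = atan2(p_y, p_x) ≈ -23.29°.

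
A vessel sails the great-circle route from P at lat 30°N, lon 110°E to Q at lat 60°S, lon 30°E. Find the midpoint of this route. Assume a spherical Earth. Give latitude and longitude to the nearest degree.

Write both endpoints as unit vectors p₁, p₂ with components (cos φ cos λ, cos φ sin λ, sin φ).
The central angle between the endpoints is δ = arccos(p₁·p₂) ≈ 1.937 rad (111.0°).
Interpolate at f = 1/2 with slerp weights a = sin((1−f)δ)/sin δ ≈ 0.882, b = sin(fδ)/sin δ ≈ 0.882.
p = a·p₁ + b·p₂ ≈ (0.121, 0.939, -0.323); φ = arcsin(p_z) ≈ -18.84°, λ = atan2(p_y, p_x) ≈ 82.67°.

≈ lat 19°S, lon 83°E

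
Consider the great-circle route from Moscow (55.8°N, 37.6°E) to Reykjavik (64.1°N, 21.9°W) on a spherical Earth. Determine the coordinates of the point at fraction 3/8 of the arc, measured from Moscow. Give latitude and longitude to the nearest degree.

From cos δ = sin φ₁ sin φ₂ + cos φ₁ cos φ₂ cos Δλ, the central angle is δ ≈ 0.518 rad (29.7°).
Interpolate at f = 3/8 with slerp weights a = sin((1−f)δ)/sin δ ≈ 0.643, b = sin(fδ)/sin δ ≈ 0.390.
p = a·p₁ + b·p₂ ≈ (0.444, 0.157, 0.882); φ = arcsin(p_z) ≈ 61.90°, λ = atan2(p_y, p_x) ≈ 19.45°.

≈ 62°N, 19°E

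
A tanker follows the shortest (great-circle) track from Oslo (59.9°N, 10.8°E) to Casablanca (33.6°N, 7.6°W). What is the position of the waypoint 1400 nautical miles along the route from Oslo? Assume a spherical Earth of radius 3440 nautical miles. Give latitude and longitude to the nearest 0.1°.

From cos δ = sin φ₁ sin φ₂ + cos φ₁ cos φ₂ cos Δλ, the central angle is δ ≈ 0.505 rad (28.9°). The total great-circle distance is δ·R ≈ 0.505 × 3440 ≈ 1738 nmi, so the target fraction is f = 1400/1738 ≈ 0.806.
Interpolate at f ≈ 0.806 with slerp weights a = sin((1−f)δ)/sin δ ≈ 0.202, b = sin(fδ)/sin δ ≈ 0.818.
p = a·p₁ + b·p₂ ≈ (0.775, -0.071, 0.628); φ = arcsin(p_z) ≈ 38.89°, λ = atan2(p_y, p_x) ≈ -5.24°.

≈ (38.9°N, 5.2°W)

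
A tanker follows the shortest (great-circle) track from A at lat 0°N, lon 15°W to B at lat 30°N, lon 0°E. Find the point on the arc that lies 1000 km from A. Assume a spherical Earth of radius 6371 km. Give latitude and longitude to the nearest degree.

Convert each endpoint to a unit vector on the sphere (x = cos φ cos λ, y = cos φ sin λ, z = sin φ).
The central angle between the endpoints is δ = arccos(p₁·p₂) ≈ 0.580 rad (33.2°). The total great-circle distance is δ·R ≈ 0.580 × 6371 ≈ 3695 km, so the target fraction is f = 1000/3695 ≈ 0.271.
Interpolate at f ≈ 0.271 with slerp weights a = sin((1−f)δ)/sin δ ≈ 0.749, b = sin(fδ)/sin δ ≈ 0.285.
p = a·p₁ + b·p₂ ≈ (0.971, -0.194, 0.143); φ = arcsin(p_z) ≈ 8.20°, λ = atan2(p_y, p_x) ≈ -11.30°.

≈ lat 8°N, lon 11°W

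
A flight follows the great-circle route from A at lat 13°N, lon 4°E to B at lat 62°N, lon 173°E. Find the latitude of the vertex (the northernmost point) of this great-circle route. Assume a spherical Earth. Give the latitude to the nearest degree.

The great circle lies in the plane with unit normal n̂ = (p₁ × p₂)/|p₁ × p₂|.
Here n̂_z ≈ +0.090; the vertex latitude is φ_max = arccos|n̂_z| ≈ 84.8°.
Check via Clairaut: cos φ_max = |cos φ₁| · sin C = cos(13.0°)·sin(5.3°) ≈ 0.090, again giving ≈ 84.8°.

≈ 85°N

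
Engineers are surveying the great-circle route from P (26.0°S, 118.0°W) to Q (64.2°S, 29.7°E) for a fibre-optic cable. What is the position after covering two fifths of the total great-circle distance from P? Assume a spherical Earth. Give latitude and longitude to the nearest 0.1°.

≈ (58.9°S, 103.2°W)

Convert each endpoint to a unit vector on the sphere (x = cos φ cos λ, y = cos φ sin λ, z = sin φ).
The central angle between the endpoints is δ = arccos(p₁·p₂) ≈ 1.507 rad (86.3°).
Interpolate at f = 2/5 with slerp weights a = sin((1−f)δ)/sin δ ≈ 0.787, b = sin(fδ)/sin δ ≈ 0.568.
p = a·p₁ + b·p₂ ≈ (-0.118, -0.502, -0.857); φ = arcsin(p_z) ≈ -58.94°, λ = atan2(p_y, p_x) ≈ -103.17°.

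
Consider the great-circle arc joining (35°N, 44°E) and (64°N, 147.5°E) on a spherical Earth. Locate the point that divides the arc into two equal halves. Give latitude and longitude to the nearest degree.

The haversine formula gives a central angle δ ≈ 1.124 rad (64.4°) between the endpoints.
Interpolate at f = 1/2 with slerp weights a = sin((1−f)δ)/sin δ ≈ 0.591, b = sin(fδ)/sin δ ≈ 0.591.
p = a·p₁ + b·p₂ ≈ (0.130, 0.475, 0.870); φ = arcsin(p_z) ≈ 60.47°, λ = atan2(p_y, p_x) ≈ 74.74°.

≈ (60°N, 75°E)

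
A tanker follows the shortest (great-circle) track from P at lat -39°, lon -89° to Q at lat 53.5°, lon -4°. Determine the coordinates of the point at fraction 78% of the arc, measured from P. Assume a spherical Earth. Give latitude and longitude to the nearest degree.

≈ lat 37°, lon -32°

Convert each endpoint to a unit vector on the sphere (x = cos φ cos λ, y = cos φ sin λ, z = sin φ).
The central angle between the endpoints is δ = arccos(p₁·p₂) ≈ 2.055 rad (117.7°).
Interpolate at f = 0.78 with slerp weights a = sin((1−f)δ)/sin δ ≈ 0.494, b = sin(fδ)/sin δ ≈ 1.129.
p = a·p₁ + b·p₂ ≈ (0.677, -0.430, 0.597); φ = arcsin(p_z) ≈ 36.67°, λ = atan2(p_y, p_x) ≈ -32.45°.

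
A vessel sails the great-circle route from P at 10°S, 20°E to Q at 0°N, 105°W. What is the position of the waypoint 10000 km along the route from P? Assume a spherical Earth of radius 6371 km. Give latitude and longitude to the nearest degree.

Write both endpoints as unit vectors p₁, p₂ with components (cos φ cos λ, cos φ sin λ, sin φ).
The central angle between the endpoints is δ = arccos(p₁·p₂) ≈ 2.171 rad (124.4°). The total great-circle distance is δ·R ≈ 2.171 × 6371 ≈ 13832 km, so the target fraction is f = 10000/13832 ≈ 0.723.
Interpolate at f ≈ 0.723 with slerp weights a = sin((1−f)δ)/sin δ ≈ 0.686, b = sin(fδ)/sin δ ≈ 1.212.
p = a·p₁ + b·p₂ ≈ (0.321, -0.940, -0.119); φ = arcsin(p_z) ≈ -6.84°, λ = atan2(p_y, p_x) ≈ -71.14°.

≈ 7°S, 71°W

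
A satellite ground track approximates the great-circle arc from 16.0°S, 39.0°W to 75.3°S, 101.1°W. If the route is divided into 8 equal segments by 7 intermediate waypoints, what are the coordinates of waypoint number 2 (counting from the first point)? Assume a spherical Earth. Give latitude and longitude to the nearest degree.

The haversine formula gives a central angle δ ≈ 1.180 rad (67.6°) between the endpoints.
Interpolate at f = 2/8 with slerp weights a = sin((1−f)δ)/sin δ ≈ 0.837, b = sin(fδ)/sin δ ≈ 0.314.
p = a·p₁ + b·p₂ ≈ (0.610, -0.585, -0.535); φ = arcsin(p_z) ≈ -32.34°, λ = atan2(p_y, p_x) ≈ -43.79°.

≈ 32°S, 44°W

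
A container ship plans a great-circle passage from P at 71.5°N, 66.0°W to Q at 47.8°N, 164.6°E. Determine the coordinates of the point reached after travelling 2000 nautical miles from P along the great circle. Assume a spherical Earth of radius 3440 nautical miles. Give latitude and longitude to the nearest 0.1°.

Write both endpoints as unit vectors p₁, p₂ with components (cos φ cos λ, cos φ sin λ, sin φ).
The central angle between the endpoints is δ = arccos(p₁·p₂) ≈ 0.968 rad (55.4°). The total great-circle distance is δ·R ≈ 0.968 × 3440 ≈ 3329 nmi, so the target fraction is f = 2000/3329 ≈ 0.601.
Interpolate at f ≈ 0.601 with slerp weights a = sin((1−f)δ)/sin δ ≈ 0.457, b = sin(fδ)/sin δ ≈ 0.667.
p = a·p₁ + b·p₂ ≈ (-0.373, -0.014, 0.928); φ = arcsin(p_z) ≈ 68.09°, λ = atan2(p_y, p_x) ≈ -177.90°.

≈ 68.1°N, 177.9°W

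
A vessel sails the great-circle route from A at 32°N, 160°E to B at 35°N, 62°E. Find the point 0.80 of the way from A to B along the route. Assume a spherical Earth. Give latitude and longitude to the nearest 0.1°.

≈ 41.7°N, 80.0°E

Convert each endpoint to a unit vector on the sphere (x = cos φ cos λ, y = cos φ sin λ, z = sin φ).
The central angle between the endpoints is δ = arccos(p₁·p₂) ≈ 1.362 rad (78.0°).
Interpolate at f = 0.80 with slerp weights a = sin((1−f)δ)/sin δ ≈ 0.275, b = sin(fδ)/sin δ ≈ 0.906.
p = a·p₁ + b·p₂ ≈ (0.129, 0.735, 0.665); φ = arcsin(p_z) ≈ 41.72°, λ = atan2(p_y, p_x) ≈ 80.02°.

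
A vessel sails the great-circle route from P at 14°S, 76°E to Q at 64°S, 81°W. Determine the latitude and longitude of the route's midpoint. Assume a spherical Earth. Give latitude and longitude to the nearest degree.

Write both endpoints as unit vectors p₁, p₂ with components (cos φ cos λ, cos φ sin λ, sin φ).
The central angle between the endpoints is δ = arccos(p₁·p₂) ≈ 1.746 rad (100.0°).
Interpolate at f = 1/2 with slerp weights a = sin((1−f)δ)/sin δ ≈ 0.778, b = sin(fδ)/sin δ ≈ 0.778.
p = a·p₁ + b·p₂ ≈ (0.236, 0.396, -0.888); φ = arcsin(p_z) ≈ -62.57°, λ = atan2(p_y, p_x) ≈ 59.18°.

≈ 63°S, 59°E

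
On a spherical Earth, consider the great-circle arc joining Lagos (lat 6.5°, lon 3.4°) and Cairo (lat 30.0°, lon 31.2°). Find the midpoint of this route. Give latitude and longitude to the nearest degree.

≈ lat 19°, lon 16°

Convert each endpoint to a unit vector on the sphere (x = cos φ cos λ, y = cos φ sin λ, z = sin φ).
The central angle between the endpoints is δ = arccos(p₁·p₂) ≈ 0.613 rad (35.1°).
Interpolate at f = 1/2 with slerp weights a = sin((1−f)δ)/sin δ ≈ 0.524, b = sin(fδ)/sin δ ≈ 0.524.
p = a·p₁ + b·p₂ ≈ (0.909, 0.266, 0.322); φ = arcsin(p_z) ≈ 18.76°, λ = atan2(p_y, p_x) ≈ 16.33°.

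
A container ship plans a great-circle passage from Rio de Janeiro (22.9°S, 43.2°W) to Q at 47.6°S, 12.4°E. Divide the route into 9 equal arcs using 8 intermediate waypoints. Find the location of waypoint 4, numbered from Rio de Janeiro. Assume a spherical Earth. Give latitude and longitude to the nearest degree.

From cos δ = sin φ₁ sin φ₂ + cos φ₁ cos φ₂ cos Δλ, the central angle is δ ≈ 0.879 rad (50.3°).
Interpolate at f = 4/9 with slerp weights a = sin((1−f)δ)/sin δ ≈ 0.609, b = sin(fδ)/sin δ ≈ 0.494.
p = a·p₁ + b·p₂ ≈ (0.735, -0.313, -0.602); φ = arcsin(p_z) ≈ -37.02°, λ = atan2(p_y, p_x) ≈ -23.05°.

≈ 37°S, 23°W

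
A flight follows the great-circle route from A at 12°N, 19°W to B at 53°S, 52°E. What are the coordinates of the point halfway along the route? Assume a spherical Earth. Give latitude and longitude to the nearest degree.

Convert each endpoint to a unit vector on the sphere (x = cos φ cos λ, y = cos φ sin λ, z = sin φ).
The central angle between the endpoints is δ = arccos(p₁·p₂) ≈ 1.545 rad (88.5°).
Interpolate at f = 1/2 with slerp weights a = sin((1−f)δ)/sin δ ≈ 0.698, b = sin(fδ)/sin δ ≈ 0.698.
p = a·p₁ + b·p₂ ≈ (0.904, 0.109, -0.412); φ = arcsin(p_z) ≈ -24.36°, λ = atan2(p_y, p_x) ≈ 6.86°.

≈ 24°S, 7°E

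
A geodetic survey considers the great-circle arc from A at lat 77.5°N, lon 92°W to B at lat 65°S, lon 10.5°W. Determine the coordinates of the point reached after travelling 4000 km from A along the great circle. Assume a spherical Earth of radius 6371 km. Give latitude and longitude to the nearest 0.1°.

The haversine formula gives a central angle δ ≈ 2.629 rad (150.6°) between the endpoints. The total great-circle distance is δ·R ≈ 2.629 × 6371 ≈ 16747 km, so the target fraction is f = 4000/16747 ≈ 0.239.
Interpolate at f ≈ 0.239 with slerp weights a = sin((1−f)δ)/sin δ ≈ 1.852, b = sin(fδ)/sin δ ≈ 1.197.
p = a·p₁ + b·p₂ ≈ (0.483, -0.493, 0.723); φ = arcsin(p_z) ≈ 46.34°, λ = atan2(p_y, p_x) ≈ -45.55°.

≈ lat 46.3°N, lon 45.6°W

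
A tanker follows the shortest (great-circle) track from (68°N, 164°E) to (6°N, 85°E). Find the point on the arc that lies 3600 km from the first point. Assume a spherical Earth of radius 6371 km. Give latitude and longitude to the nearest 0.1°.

Write both endpoints as unit vectors p₁, p₂ with components (cos φ cos λ, cos φ sin λ, sin φ).
The central angle between the endpoints is δ = arccos(p₁·p₂) ≈ 1.402 rad (80.3°). The total great-circle distance is δ·R ≈ 1.402 × 6371 ≈ 8932 km, so the target fraction is f = 3600/8932 ≈ 0.403.
Interpolate at f ≈ 0.403 with slerp weights a = sin((1−f)δ)/sin δ ≈ 0.753, b = sin(fδ)/sin δ ≈ 0.543.
p = a·p₁ + b·p₂ ≈ (-0.224, 0.616, 0.755); φ = arcsin(p_z) ≈ 49.05°, λ = atan2(p_y, p_x) ≈ 110.00°.

≈ (49.0°N, 110.0°E)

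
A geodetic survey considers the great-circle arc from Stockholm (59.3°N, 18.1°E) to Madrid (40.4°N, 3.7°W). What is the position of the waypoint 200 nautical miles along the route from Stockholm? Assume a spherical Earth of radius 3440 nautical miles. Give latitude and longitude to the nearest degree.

The haversine formula gives a central angle δ ≈ 0.407 rad (23.3°) between the endpoints. The total great-circle distance is δ·R ≈ 0.407 × 3440 ≈ 1400 nmi, so the target fraction is f = 200/1400 ≈ 0.143.
Interpolate at f ≈ 0.143 with slerp weights a = sin((1−f)δ)/sin δ ≈ 0.864, b = sin(fδ)/sin δ ≈ 0.147.
p = a·p₁ + b·p₂ ≈ (0.531, 0.130, 0.838); φ = arcsin(p_z) ≈ 56.89°, λ = atan2(p_y, p_x) ≈ 13.74°.

≈ 57°N, 14°E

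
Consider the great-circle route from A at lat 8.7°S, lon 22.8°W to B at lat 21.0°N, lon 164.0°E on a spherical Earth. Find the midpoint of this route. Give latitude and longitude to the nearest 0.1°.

The haversine formula gives a central angle δ ≈ 2.898 rad (166.1°) between the endpoints.
Interpolate at f = 1/2 with slerp weights a = sin((1−f)δ)/sin δ ≈ 4.121, b = sin(fδ)/sin δ ≈ 4.121.
p = a·p₁ + b·p₂ ≈ (0.057, -0.518, 0.853); φ = arcsin(p_z) ≈ 58.59°, λ = atan2(p_y, p_x) ≈ -83.72°.

≈ lat 58.6°N, lon 83.7°W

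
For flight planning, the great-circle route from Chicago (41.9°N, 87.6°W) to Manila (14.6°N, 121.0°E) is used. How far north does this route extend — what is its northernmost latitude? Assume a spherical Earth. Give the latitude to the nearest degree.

≈ 67°N

The great circle lies in the plane with unit normal n̂ = (p₁ × p₂)/|p₁ × p₂|.
Here n̂_z ≈ -0.389; the vertex latitude is φ_max = arccos|n̂_z| ≈ 67.1°.
Check via Clairaut: cos φ_max = |cos φ₁| · sin C = cos(41.9°)·sin(31.5°) ≈ 0.389, again giving ≈ 67.1°.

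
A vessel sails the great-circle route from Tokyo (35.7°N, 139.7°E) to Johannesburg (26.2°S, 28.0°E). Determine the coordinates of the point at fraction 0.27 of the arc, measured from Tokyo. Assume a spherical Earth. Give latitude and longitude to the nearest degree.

≈ 24°N, 104°E

Convert each endpoint to a unit vector on the sphere (x = cos φ cos λ, y = cos φ sin λ, z = sin φ).
The central angle between the endpoints is δ = arccos(p₁·p₂) ≈ 2.126 rad (121.8°).
Interpolate at f = 0.27 with slerp weights a = sin((1−f)δ)/sin δ ≈ 1.176, b = sin(fδ)/sin δ ≈ 0.639.
p = a·p₁ + b·p₂ ≈ (-0.222, 0.887, 0.404); φ = arcsin(p_z) ≈ 23.86°, λ = atan2(p_y, p_x) ≈ 104.08°.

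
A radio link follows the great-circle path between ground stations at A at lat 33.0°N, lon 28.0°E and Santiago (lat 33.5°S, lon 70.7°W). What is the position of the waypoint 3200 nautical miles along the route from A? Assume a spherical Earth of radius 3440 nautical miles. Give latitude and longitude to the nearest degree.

≈ lat 2°N, lon 18°W

Convert each endpoint to a unit vector on the sphere (x = cos φ cos λ, y = cos φ sin λ, z = sin φ).
The central angle between the endpoints is δ = arccos(p₁·p₂) ≈ 1.989 rad (114.0°). The total great-circle distance is δ·R ≈ 1.989 × 3440 ≈ 6843 nmi, so the target fraction is f = 3200/6843 ≈ 0.468.
Interpolate at f ≈ 0.468 with slerp weights a = sin((1−f)δ)/sin δ ≈ 0.954, b = sin(fδ)/sin δ ≈ 0.877.
p = a·p₁ + b·p₂ ≈ (0.948, -0.315, 0.035); φ = arcsin(p_z) ≈ 2.03°, λ = atan2(p_y, p_x) ≈ -18.37°.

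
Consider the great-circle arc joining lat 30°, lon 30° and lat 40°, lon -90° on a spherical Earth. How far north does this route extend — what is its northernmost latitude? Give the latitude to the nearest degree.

The great circle lies in the plane with unit normal n̂ = (p₁ × p₂)/|p₁ × p₂|.
Here n̂_z ≈ -0.575; the vertex latitude is φ_max = arccos|n̂_z| ≈ 54.9°.
Check via Clairaut: cos φ_max = |cos φ₁| · sin C = cos(30.0°)·sin(41.6°) ≈ 0.575, again giving ≈ 54.9°.

≈ 55°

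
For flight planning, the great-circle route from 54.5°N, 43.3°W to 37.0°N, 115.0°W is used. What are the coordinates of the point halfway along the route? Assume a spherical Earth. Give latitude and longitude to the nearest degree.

≈ 52°N, 86°W

Write both endpoints as unit vectors p₁, p₂ with components (cos φ cos λ, cos φ sin λ, sin φ).
The central angle between the endpoints is δ = arccos(p₁·p₂) ≈ 0.882 rad (50.5°).
Interpolate at f = 1/2 with slerp weights a = sin((1−f)δ)/sin δ ≈ 0.553, b = sin(fδ)/sin δ ≈ 0.553.
p = a·p₁ + b·p₂ ≈ (0.047, -0.620, 0.783); φ = arcsin(p_z) ≈ 51.52°, λ = atan2(p_y, p_x) ≈ -85.66°.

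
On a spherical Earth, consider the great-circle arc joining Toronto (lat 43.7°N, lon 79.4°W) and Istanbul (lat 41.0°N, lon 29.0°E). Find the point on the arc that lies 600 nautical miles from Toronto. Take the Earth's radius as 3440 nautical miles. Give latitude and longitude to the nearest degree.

≈ lat 50°N, lon 68°W

Convert each endpoint to a unit vector on the sphere (x = cos φ cos λ, y = cos φ sin λ, z = sin φ).
The central angle between the endpoints is δ = arccos(p₁·p₂) ≈ 1.286 rad (73.7°). The total great-circle distance is δ·R ≈ 1.286 × 3440 ≈ 4424 nmi, so the target fraction is f = 600/4424 ≈ 0.136.
Interpolate at f ≈ 0.136 with slerp weights a = sin((1−f)δ)/sin δ ≈ 0.934, b = sin(fδ)/sin δ ≈ 0.181.
p = a·p₁ + b·p₂ ≈ (0.244, -0.598, 0.764); φ = arcsin(p_z) ≈ 49.81°, λ = atan2(p_y, p_x) ≈ -67.82°.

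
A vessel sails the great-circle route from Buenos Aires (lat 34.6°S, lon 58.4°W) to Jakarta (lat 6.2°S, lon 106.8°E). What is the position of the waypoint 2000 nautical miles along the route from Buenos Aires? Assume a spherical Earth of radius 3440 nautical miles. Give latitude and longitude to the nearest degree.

≈ lat 63°S, lon 31°W

Convert each endpoint to a unit vector on the sphere (x = cos φ cos λ, y = cos φ sin λ, z = sin φ).
The central angle between the endpoints is δ = arccos(p₁·p₂) ≈ 2.389 rad (136.9°). The total great-circle distance is δ·R ≈ 2.389 × 3440 ≈ 8218 nmi, so the target fraction is f = 2000/8218 ≈ 0.243.
Interpolate at f ≈ 0.243 with slerp weights a = sin((1−f)δ)/sin δ ≈ 1.422, b = sin(fδ)/sin δ ≈ 0.803.
p = a·p₁ + b·p₂ ≈ (0.382, -0.232, -0.894); φ = arcsin(p_z) ≈ -63.41°, λ = atan2(p_y, p_x) ≈ -31.28°.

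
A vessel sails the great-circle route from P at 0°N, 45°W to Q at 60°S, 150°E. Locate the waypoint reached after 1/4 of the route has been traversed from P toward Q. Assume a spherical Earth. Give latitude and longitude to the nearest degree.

≈ 29°S, 50°W

Write both endpoints as unit vectors p₁, p₂ with components (cos φ cos λ, cos φ sin λ, sin φ).
The central angle between the endpoints is δ = arccos(p₁·p₂) ≈ 2.075 rad (118.9°).
Interpolate at f = 1/4 with slerp weights a = sin((1−f)δ)/sin δ ≈ 1.142, b = sin(fδ)/sin δ ≈ 0.566.
p = a·p₁ + b·p₂ ≈ (0.562, -0.666, -0.490); φ = arcsin(p_z) ≈ -29.36°, λ = atan2(p_y, p_x) ≈ -49.82°.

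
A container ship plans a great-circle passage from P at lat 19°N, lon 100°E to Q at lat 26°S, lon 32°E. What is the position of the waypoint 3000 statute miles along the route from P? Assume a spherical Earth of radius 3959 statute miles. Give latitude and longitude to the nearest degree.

≈ lat 6°S, lon 64°E

Write both endpoints as unit vectors p₁, p₂ with components (cos φ cos λ, cos φ sin λ, sin φ).
The central angle between the endpoints is δ = arccos(p₁·p₂) ≈ 1.394 rad (79.9°). The total great-circle distance is δ·R ≈ 1.394 × 3959 ≈ 5520 mi, so the target fraction is f = 3000/5520 ≈ 0.543.
Interpolate at f ≈ 0.543 with slerp weights a = sin((1−f)δ)/sin δ ≈ 0.604, b = sin(fδ)/sin δ ≈ 0.698.
p = a·p₁ + b·p₂ ≈ (0.433, 0.895, -0.109); φ = arcsin(p_z) ≈ -6.29°, λ = atan2(p_y, p_x) ≈ 64.17°.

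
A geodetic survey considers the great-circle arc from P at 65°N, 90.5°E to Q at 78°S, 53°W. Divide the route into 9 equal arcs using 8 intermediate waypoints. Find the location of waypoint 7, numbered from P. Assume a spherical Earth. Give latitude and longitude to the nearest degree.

≈ 58°S, 50°E

The haversine formula gives a central angle δ ≈ 2.848 rad (163.2°) between the endpoints.
Interpolate at f = 7/9 with slerp weights a = sin((1−f)δ)/sin δ ≈ 2.042, b = sin(fδ)/sin δ ≈ 2.761.
p = a·p₁ + b·p₂ ≈ (0.338, 0.405, -0.850); φ = arcsin(p_z) ≈ -58.19°, λ = atan2(p_y, p_x) ≈ 50.13°.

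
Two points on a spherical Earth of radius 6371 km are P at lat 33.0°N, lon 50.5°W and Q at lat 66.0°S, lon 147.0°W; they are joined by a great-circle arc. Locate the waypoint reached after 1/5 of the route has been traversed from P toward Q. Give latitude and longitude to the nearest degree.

From cos δ = sin φ₁ sin φ₂ + cos φ₁ cos φ₂ cos Δλ, the central angle is δ ≈ 2.137 rad (122.4°).
Interpolate at f = 1/5 with slerp weights a = sin((1−f)δ)/sin δ ≈ 1.173, b = sin(fδ)/sin δ ≈ 0.491.
p = a·p₁ + b·p₂ ≈ (0.458, -0.868, 0.190); φ = arcsin(p_z) ≈ 10.98°, λ = atan2(p_y, p_x) ≈ -62.16°.

≈ lat 11°N, lon 62°W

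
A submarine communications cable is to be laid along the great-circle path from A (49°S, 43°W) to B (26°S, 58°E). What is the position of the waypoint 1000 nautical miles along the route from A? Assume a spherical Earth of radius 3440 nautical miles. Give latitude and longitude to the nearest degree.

≈ (53°S, 17°W)

Write both endpoints as unit vectors p₁, p₂ with components (cos φ cos λ, cos φ sin λ, sin φ).
The central angle between the endpoints is δ = arccos(p₁·p₂) ≈ 1.351 rad (77.4°). The total great-circle distance is δ·R ≈ 1.351 × 3440 ≈ 4646 nmi, so the target fraction is f = 1000/4646 ≈ 0.215.
Interpolate at f ≈ 0.215 with slerp weights a = sin((1−f)δ)/sin δ ≈ 0.894, b = sin(fδ)/sin δ ≈ 0.294.
p = a·p₁ + b·p₂ ≈ (0.569, -0.176, -0.803); φ = arcsin(p_z) ≈ -53.46°, λ = atan2(p_y, p_x) ≈ -17.20°.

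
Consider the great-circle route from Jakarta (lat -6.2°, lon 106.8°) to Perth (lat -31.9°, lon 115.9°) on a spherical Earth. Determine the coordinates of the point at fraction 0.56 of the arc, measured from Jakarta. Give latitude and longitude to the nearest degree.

≈ lat -21°, lon 112°

Write both endpoints as unit vectors p₁, p₂ with components (cos φ cos λ, cos φ sin λ, sin φ).
The central angle between the endpoints is δ = arccos(p₁·p₂) ≈ 0.472 rad (27.1°).
Interpolate at f = 0.56 with slerp weights a = sin((1−f)δ)/sin δ ≈ 0.454, b = sin(fδ)/sin δ ≈ 0.575.
p = a·p₁ + b·p₂ ≈ (-0.343, 0.870, -0.353); φ = arcsin(p_z) ≈ -20.65°, λ = atan2(p_y, p_x) ≈ 111.53°.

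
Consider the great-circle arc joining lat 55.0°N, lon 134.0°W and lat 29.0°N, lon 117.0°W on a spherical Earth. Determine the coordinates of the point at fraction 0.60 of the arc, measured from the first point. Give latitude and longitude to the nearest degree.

≈ lat 40°N, lon 122°W

Write both endpoints as unit vectors p₁, p₂ with components (cos φ cos λ, cos φ sin λ, sin φ).
The central angle between the endpoints is δ = arccos(p₁·p₂) ≈ 0.501 rad (28.7°).
Interpolate at f = 0.60 with slerp weights a = sin((1−f)δ)/sin δ ≈ 0.414, b = sin(fδ)/sin δ ≈ 0.617.
p = a·p₁ + b·p₂ ≈ (-0.410, -0.651, 0.638); φ = arcsin(p_z) ≈ 39.67°, λ = atan2(p_y, p_x) ≈ -122.18°.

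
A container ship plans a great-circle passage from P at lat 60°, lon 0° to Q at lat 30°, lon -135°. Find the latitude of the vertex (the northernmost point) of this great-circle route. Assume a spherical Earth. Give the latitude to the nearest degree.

The great circle lies in the plane with unit normal n̂ = (p₁ × p₂)/|p₁ × p₂|.
Here n̂_z ≈ -0.309; the vertex latitude is φ_max = arccos|n̂_z| ≈ 72.0°.
Check via Clairaut: cos φ_max = |cos φ₁| · sin C = cos(60.0°)·sin(38.1°) ≈ 0.309, again giving ≈ 72.0°.

≈ 72°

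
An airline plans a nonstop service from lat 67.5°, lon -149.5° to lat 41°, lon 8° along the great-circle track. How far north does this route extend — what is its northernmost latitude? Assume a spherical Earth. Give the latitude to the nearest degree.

The great circle lies in the plane with unit normal n̂ = (p₁ × p₂)/|p₁ × p₂|.
Here n̂_z ≈ +0.117; the vertex latitude is φ_max = arccos|n̂_z| ≈ 83.3°.

≈ 83°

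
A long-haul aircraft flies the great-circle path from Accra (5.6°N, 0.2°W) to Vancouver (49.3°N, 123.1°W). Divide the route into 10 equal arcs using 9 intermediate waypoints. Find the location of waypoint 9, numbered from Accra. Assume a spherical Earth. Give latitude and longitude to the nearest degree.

≈ 54°N, 107°W

Write both endpoints as unit vectors p₁, p₂ with components (cos φ cos λ, cos φ sin λ, sin φ).
The central angle between the endpoints is δ = arccos(p₁·p₂) ≈ 1.853 rad (106.2°).
Interpolate at f = 9/10 with slerp weights a = sin((1−f)δ)/sin δ ≈ 0.192, b = sin(fδ)/sin δ ≈ 1.036.
p = a·p₁ + b·p₂ ≈ (-0.178, -0.567, 0.804); φ = arcsin(p_z) ≈ 53.55°, λ = atan2(p_y, p_x) ≈ -107.45°.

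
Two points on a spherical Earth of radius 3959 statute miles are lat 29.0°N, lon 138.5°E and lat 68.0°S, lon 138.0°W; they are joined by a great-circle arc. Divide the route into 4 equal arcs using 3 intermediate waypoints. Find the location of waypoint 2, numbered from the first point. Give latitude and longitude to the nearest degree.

Write both endpoints as unit vectors p₁, p₂ with components (cos φ cos λ, cos φ sin λ, sin φ).
The central angle between the endpoints is δ = arccos(p₁·p₂) ≈ 1.996 rad (114.4°).
Interpolate at f = 2/4 with slerp weights a = sin((1−f)δ)/sin δ ≈ 0.922, b = sin(fδ)/sin δ ≈ 0.922.
p = a·p₁ + b·p₂ ≈ (-0.861, 0.303, -0.408); φ = arcsin(p_z) ≈ -24.08°, λ = atan2(p_y, p_x) ≈ 160.59°.

≈ lat 24°S, lon 161°E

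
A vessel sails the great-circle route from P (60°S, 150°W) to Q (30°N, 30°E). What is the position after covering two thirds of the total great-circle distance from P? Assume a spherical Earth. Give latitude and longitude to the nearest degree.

Write both endpoints as unit vectors p₁, p₂ with components (cos φ cos λ, cos φ sin λ, sin φ).
The central angle between the endpoints is δ = arccos(p₁·p₂) ≈ 2.618 rad (150.0°).
Interpolate at f = 2/3 with slerp weights a = sin((1−f)δ)/sin δ ≈ 1.532, b = sin(fδ)/sin δ ≈ 1.970.
p = a·p₁ + b·p₂ ≈ (0.814, 0.470, -0.342); φ = arcsin(p_z) ≈ -20.00°, λ = atan2(p_y, p_x) ≈ 30.00°.

≈ (20°S, 30°E)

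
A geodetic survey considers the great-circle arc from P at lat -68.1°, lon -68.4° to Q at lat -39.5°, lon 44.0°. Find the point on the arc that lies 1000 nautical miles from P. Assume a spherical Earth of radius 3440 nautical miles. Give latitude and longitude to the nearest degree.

≈ lat -72°, lon -19°

The haversine formula gives a central angle δ ≈ 1.070 rad (61.3°) between the endpoints. The total great-circle distance is δ·R ≈ 1.070 × 3440 ≈ 3679 nmi, so the target fraction is f = 1000/3679 ≈ 0.272.
Interpolate at f ≈ 0.272 with slerp weights a = sin((1−f)δ)/sin δ ≈ 0.801, b = sin(fδ)/sin δ ≈ 0.327.
p = a·p₁ + b·p₂ ≈ (0.291, -0.103, -0.951); φ = arcsin(p_z) ≈ -72.01°, λ = atan2(p_y, p_x) ≈ -19.40°.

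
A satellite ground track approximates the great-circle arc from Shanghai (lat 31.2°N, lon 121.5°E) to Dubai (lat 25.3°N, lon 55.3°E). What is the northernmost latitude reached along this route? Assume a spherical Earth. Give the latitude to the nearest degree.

≈ 33°N

The great circle lies in the plane with unit normal n̂ = (p₁ × p₂)/|p₁ × p₂|.
Here n̂_z ≈ -0.837; the vertex latitude is φ_max = arccos|n̂_z| ≈ 33.2°.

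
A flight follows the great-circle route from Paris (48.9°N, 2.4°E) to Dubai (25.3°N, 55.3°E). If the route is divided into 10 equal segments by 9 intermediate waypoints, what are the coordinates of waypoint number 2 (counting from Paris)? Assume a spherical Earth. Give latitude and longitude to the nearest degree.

Write both endpoints as unit vectors p₁, p₂ with components (cos φ cos λ, cos φ sin λ, sin φ).
The central angle between the endpoints is δ = arccos(p₁·p₂) ≈ 0.822 rad (47.1°).
Interpolate at f = 2/10 with slerp weights a = sin((1−f)δ)/sin δ ≈ 0.834, b = sin(fδ)/sin δ ≈ 0.223.
p = a·p₁ + b·p₂ ≈ (0.663, 0.189, 0.724); φ = arcsin(p_z) ≈ 46.41°, λ = atan2(p_y, p_x) ≈ 15.91°.

≈ (46°N, 16°E)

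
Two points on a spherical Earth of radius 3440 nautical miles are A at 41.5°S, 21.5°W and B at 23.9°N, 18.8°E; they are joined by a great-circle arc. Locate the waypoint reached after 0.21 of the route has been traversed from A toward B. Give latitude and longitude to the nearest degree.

≈ 28°S, 11°W

Convert each endpoint to a unit vector on the sphere (x = cos φ cos λ, y = cos φ sin λ, z = sin φ).
The central angle between the endpoints is δ = arccos(p₁·p₂) ≈ 1.314 rad (75.3°).
Interpolate at f = 0.21 with slerp weights a = sin((1−f)δ)/sin δ ≈ 0.891, b = sin(fδ)/sin δ ≈ 0.282.
p = a·p₁ + b·p₂ ≈ (0.864, -0.161, -0.476); φ = arcsin(p_z) ≈ -28.43°, λ = atan2(p_y, p_x) ≈ -10.58°.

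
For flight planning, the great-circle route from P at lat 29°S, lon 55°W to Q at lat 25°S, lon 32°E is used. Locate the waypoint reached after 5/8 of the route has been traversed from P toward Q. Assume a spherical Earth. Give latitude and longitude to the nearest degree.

Write both endpoints as unit vectors p₁, p₂ with components (cos φ cos λ, cos φ sin λ, sin φ).
The central angle between the endpoints is δ = arccos(p₁·p₂) ≈ 1.322 rad (75.7°).
Interpolate at f = 5/8 with slerp weights a = sin((1−f)δ)/sin δ ≈ 0.491, b = sin(fδ)/sin δ ≈ 0.759.
p = a·p₁ + b·p₂ ≈ (0.829, 0.013, -0.559); φ = arcsin(p_z) ≈ -33.96°, λ = atan2(p_y, p_x) ≈ 0.88°.

≈ lat 34°S, lon 1°E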